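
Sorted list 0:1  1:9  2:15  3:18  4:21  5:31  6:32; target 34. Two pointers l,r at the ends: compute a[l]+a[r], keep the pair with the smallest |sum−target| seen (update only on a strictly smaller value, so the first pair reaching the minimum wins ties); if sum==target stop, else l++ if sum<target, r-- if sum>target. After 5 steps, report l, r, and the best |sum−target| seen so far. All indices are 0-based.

l=2, r=3, best |Δ|=1

l=0 r=6: 1+32=33 d=1 *, l++
l=1 r=6: 9+32=41 d=7, r--
l=1 r=5: 9+31=40 d=6, r--
l=1 r=4: 9+21=30 d=4, l++
l=2 r=4: 15+21=36 d=2, r--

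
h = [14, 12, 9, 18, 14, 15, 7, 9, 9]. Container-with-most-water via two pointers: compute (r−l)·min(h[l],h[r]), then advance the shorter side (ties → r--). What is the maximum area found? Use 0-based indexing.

max area = 72

l=0 r=8: min(14,9)*8=72 best=72 *, r--
l=0 r=7: min(14,9)*7=63 best=72, r--
l=0 r=6: min(14,7)*6=42 best=72, r--
l=0 r=5: min(14,15)*5=70 best=72, l++
l=1 r=5: min(12,15)*4=48 best=72, l++
l=2 r=5: min(9,15)*3=27 best=72, l++
l=3 r=5: min(18,15)*2=30 best=72, r--
l=3 r=4: min(18,14)*1=14 best=72, r--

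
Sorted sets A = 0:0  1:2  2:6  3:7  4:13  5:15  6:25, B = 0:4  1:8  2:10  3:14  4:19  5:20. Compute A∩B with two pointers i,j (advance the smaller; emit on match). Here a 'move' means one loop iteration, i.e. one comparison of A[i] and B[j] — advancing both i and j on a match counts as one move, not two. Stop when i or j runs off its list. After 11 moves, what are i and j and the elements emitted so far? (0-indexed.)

i=0 j=0: 0<4, i++
i=1 j=0: 2<4, i++
i=2 j=0: 6>4, j++
i=2 j=1: 6<8, i++
i=3 j=1: 7<8, i++
i=4 j=1: 13>8, j++
i=4 j=2: 13>10, j++
i=4 j=3: 13<14, i++
i=5 j=3: 15>14, j++
i=5 j=4: 15<19, i++
i=6 j=4: 25>19, j++

i=6, j=5, emitted=[]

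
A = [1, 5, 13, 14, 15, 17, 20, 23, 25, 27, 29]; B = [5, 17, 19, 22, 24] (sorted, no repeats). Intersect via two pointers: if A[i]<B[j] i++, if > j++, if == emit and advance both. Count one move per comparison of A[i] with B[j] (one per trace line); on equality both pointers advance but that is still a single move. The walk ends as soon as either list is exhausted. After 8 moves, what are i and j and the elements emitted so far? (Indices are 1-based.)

i=8, j=4, emitted=[5, 17]

[i=1,j=1] 1<5 → i++
[i=2,j=1] 5==5 emit → i++,j++
[i=3,j=2] 13<17 → i++
[i=4,j=2] 14<17 → i++
[i=5,j=2] 15<17 → i++
[i=6,j=2] 17==17 emit → i++,j++
[i=7,j=3] 20>19 → j++
[i=7,j=4] 20<22 → i++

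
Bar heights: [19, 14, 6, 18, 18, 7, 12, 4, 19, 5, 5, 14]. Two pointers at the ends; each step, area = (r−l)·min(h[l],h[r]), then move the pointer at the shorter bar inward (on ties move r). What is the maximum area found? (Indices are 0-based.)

l=0 r=11: min(19,14)*11=154 best=154 *, r--
l=0 r=10: min(19,5)*10=50 best=154, r--
l=0 r=9: min(19,5)*9=45 best=154, r--
l=0 r=8: min(19,19)*8=152 best=154, r--
l=0 r=7: min(19,4)*7=28 best=154, r--
l=0 r=6: min(19,12)*6=72 best=154, r--
l=0 r=5: min(19,7)*5=35 best=154, r--
l=0 r=4: min(19,18)*4=72 best=154, r--
l=0 r=3: min(19,18)*3=54 best=154, r--
l=0 r=2: min(19,6)*2=12 best=154, r--
l=0 r=1: min(19,14)*1=14 best=154, r--

max area = 154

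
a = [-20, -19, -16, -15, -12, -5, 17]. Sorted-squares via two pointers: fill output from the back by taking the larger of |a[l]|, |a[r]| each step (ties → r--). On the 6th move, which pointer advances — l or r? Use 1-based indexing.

l

l=1 r=7: |-20|>|17| out[7]=400, l++
l=2 r=7: |-19|>|17| out[6]=361, l++
l=3 r=7: |-16|<=|17| out[5]=289, r--
l=3 r=6: |-16|>|-5| out[4]=256, l++
l=4 r=6: |-15|>|-5| out[3]=225, l++
l=5 r=6: |-12|>|-5| out[2]=144, l++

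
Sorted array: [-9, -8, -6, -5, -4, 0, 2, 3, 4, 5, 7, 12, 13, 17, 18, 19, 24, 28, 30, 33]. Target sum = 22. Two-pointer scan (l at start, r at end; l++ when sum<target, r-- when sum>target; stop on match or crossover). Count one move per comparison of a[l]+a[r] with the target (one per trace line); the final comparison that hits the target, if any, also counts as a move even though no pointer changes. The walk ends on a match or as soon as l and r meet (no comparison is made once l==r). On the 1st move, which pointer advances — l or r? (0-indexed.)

r

[0,19] -9+33=24 >22 → r--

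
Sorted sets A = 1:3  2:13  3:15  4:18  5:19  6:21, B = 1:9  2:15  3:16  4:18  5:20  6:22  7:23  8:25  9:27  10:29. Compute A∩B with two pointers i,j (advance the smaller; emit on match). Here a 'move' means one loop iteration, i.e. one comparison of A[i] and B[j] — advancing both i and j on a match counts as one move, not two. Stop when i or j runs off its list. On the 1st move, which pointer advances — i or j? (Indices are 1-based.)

[i=1,j=1] 3<9 → i++

i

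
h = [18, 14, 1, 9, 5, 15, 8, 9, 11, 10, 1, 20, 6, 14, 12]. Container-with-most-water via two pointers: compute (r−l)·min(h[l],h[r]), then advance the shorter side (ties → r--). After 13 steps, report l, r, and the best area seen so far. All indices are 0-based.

l=10, r=11, best area=198

l=0 r=14: min(18,12)*14=168 best=168 *, r--
l=0 r=13: min(18,14)*13=182 best=182 *, r--
l=0 r=12: min(18,6)*12=72 best=182, r--
l=0 r=11: min(18,20)*11=198 best=198 *, l++
l=1 r=11: min(14,20)*10=140 best=198, l++
l=2 r=11: min(1,20)*9=9 best=198, l++
l=3 r=11: min(9,20)*8=72 best=198, l++
l=4 r=11: min(5,20)*7=35 best=198, l++
l=5 r=11: min(15,20)*6=90 best=198, l++
l=6 r=11: min(8,20)*5=40 best=198, l++
l=7 r=11: min(9,20)*4=36 best=198, l++
l=8 r=11: min(11,20)*3=33 best=198, l++
l=9 r=11: min(10,20)*2=20 best=198, l++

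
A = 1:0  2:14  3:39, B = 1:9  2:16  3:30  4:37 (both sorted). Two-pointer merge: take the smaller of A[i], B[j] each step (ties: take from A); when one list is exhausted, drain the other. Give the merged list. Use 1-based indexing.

[0, 9, 14, 16, 30, 37, 39]

i=1 j=1: A[i]=0<=B[j]=9 take 0, i++
i=2 j=1: A[i]=14>B[j]=9 take 9, j++
i=2 j=2: A[i]=14<=B[j]=16 take 14, i++
i=3 j=2: A[i]=39>B[j]=16 take 16, j++
i=3 j=3: A[i]=39>B[j]=30 take 30, j++
i=3 j=4: A[i]=39>B[j]=37 take 37, j++
i=3 j=5: B done, take A[i]=39, i++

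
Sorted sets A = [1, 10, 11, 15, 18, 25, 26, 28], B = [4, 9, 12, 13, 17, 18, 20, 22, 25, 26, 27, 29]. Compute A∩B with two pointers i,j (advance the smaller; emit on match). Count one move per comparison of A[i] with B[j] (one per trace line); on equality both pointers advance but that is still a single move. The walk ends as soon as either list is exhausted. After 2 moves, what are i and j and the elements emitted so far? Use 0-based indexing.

i=1, j=1, emitted=[]

[i=0,j=0] 1<4 → i++
[i=1,j=0] 10>4 → j++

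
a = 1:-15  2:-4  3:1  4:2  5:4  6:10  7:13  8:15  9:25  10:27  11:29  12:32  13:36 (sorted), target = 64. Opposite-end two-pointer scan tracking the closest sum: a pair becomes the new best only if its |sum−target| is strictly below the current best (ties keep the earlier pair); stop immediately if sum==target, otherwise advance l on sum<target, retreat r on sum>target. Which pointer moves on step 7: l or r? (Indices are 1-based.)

[1,13] -15+36=21 d=43 * → l++
[2,13] -4+36=32 d=32 * → l++
[3,13] 1+36=37 d=27 * → l++
[4,13] 2+36=38 d=26 * → l++
[5,13] 4+36=40 d=24 * → l++
[6,13] 10+36=46 d=18 * → l++
[7,13] 13+36=49 d=15 * → l++

l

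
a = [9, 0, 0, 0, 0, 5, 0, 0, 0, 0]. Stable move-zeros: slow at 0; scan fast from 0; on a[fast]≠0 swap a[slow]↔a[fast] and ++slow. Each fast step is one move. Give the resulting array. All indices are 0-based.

[9, 5, 0, 0, 0, 0, 0, 0, 0, 0]

slow=0 fast=0: a[fast]=9≠0 swap→a[0]=9, slow++,fast++
slow=1 fast=1: a[fast]=0, fast++
slow=1 fast=2: a[fast]=0, fast++
slow=1 fast=3: a[fast]=0, fast++
slow=1 fast=4: a[fast]=0, fast++
slow=1 fast=5: a[fast]=5≠0 swap→a[1]=5, slow++,fast++
slow=2 fast=6: a[fast]=0, fast++
slow=2 fast=7: a[fast]=0, fast++
slow=2 fast=8: a[fast]=0, fast++
slow=2 fast=9: a[fast]=0, fast++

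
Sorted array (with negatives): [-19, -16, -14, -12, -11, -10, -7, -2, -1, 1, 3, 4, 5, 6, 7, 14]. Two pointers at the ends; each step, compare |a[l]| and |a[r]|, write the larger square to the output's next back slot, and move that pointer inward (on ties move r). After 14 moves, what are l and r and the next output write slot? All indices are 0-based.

[0,15] |-19|>|14| out[15]=361 → l++
[1,15] |-16|>|14| out[14]=256 → l++
[2,15] |-14|<=|14| out[13]=196 → r--
[2,14] |-14|>|7| out[12]=196 → l++
[3,14] |-12|>|7| out[11]=144 → l++
[4,14] |-11|>|7| out[10]=121 → l++
[5,14] |-10|>|7| out[9]=100 → l++
[6,14] |-7|<=|7| out[8]=49 → r--
[6,13] |-7|>|6| out[7]=49 → l++
[7,13] |-2|<=|6| out[6]=36 → r--
[7,12] |-2|<=|5| out[5]=25 → r--
[7,11] |-2|<=|4| out[4]=16 → r--
[7,10] |-2|<=|3| out[3]=9 → r--
[7,9] |-2|>|1| out[2]=4 → l++

l=8, r=9, next write slot=1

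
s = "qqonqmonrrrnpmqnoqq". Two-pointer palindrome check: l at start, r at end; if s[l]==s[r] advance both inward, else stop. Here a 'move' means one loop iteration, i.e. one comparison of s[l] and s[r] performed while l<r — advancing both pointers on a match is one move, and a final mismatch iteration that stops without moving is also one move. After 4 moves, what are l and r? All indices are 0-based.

l=4, r=14

[0,18] 'q'=='q' → l++,r--
[1,17] 'q'=='q' → l++,r--
[2,16] 'o'=='o' → l++,r--
[3,15] 'n'=='n' → l++,r--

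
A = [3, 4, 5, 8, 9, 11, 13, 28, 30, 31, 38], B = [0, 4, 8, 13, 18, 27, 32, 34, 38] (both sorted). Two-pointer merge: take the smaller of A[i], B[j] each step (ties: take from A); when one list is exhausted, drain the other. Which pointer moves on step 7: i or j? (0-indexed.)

i=0 j=0: A[i]=3>B[j]=0 take 0, j++
i=0 j=1: A[i]=3<=B[j]=4 take 3, i++
i=1 j=1: A[i]=4<=B[j]=4 take 4, i++
i=2 j=1: A[i]=5>B[j]=4 take 4, j++
i=2 j=2: A[i]=5<=B[j]=8 take 5, i++
i=3 j=2: A[i]=8<=B[j]=8 take 8, i++
i=4 j=2: A[i]=9>B[j]=8 take 8, j++

j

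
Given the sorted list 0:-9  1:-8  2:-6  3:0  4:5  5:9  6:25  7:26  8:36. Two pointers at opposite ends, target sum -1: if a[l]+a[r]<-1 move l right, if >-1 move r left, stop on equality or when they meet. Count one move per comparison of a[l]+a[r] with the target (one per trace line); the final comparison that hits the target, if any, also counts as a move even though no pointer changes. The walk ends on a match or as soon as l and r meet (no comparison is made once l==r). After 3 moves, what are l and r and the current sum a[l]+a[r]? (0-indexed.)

l=0, r=5, sum=0

l=0 r=8: -9+36=27 >-1, r--
l=0 r=7: -9+26=17 >-1, r--
l=0 r=6: -9+25=16 >-1, r--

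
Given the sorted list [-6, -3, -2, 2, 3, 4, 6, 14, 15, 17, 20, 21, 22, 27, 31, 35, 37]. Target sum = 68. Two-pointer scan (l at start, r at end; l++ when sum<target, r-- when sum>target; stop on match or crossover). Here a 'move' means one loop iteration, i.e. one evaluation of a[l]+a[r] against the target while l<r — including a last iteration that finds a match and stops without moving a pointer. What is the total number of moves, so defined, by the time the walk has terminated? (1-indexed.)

[1,17] -6+37=31 <68 → l++
[2,17] -3+37=34 <68 → l++
[3,17] -2+37=35 <68 → l++
[4,17] 2+37=39 <68 → l++
[5,17] 3+37=40 <68 → l++
[6,17] 4+37=41 <68 → l++
[7,17] 6+37=43 <68 → l++
[8,17] 14+37=51 <68 → l++
[9,17] 15+37=52 <68 → l++
[10,17] 17+37=54 <68 → l++
[11,17] 20+37=57 <68 → l++
[12,17] 21+37=58 <68 → l++
[13,17] 22+37=59 <68 → l++
[14,17] 27+37=64 <68 → l++
[15,17] 31+37=68 → found

15 moves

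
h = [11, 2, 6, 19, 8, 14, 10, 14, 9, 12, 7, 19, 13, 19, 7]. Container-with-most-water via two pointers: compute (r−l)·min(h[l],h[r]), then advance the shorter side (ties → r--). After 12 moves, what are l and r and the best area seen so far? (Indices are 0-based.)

l=3, r=5, best area=190

[0,14] min(11,7)*14=98 best=98 * → r--
[0,13] min(11,19)*13=143 best=143 * → l++
[1,13] min(2,19)*12=24 best=143 → l++
[2,13] min(6,19)*11=66 best=143 → l++
[3,13] min(19,19)*10=190 best=190 * → r--
[3,12] min(19,13)*9=117 best=190 → r--
[3,11] min(19,19)*8=152 best=190 → r--
[3,10] min(19,7)*7=49 best=190 → r--
[3,9] min(19,12)*6=72 best=190 → r--
[3,8] min(19,9)*5=45 best=190 → r--
[3,7] min(19,14)*4=56 best=190 → r--
[3,6] min(19,10)*3=30 best=190 → r--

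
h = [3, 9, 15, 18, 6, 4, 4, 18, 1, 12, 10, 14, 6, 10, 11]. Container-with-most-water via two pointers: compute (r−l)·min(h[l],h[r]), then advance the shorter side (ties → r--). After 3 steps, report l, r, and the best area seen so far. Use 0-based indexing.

l=2, r=13, best area=132

[0,14] min(3,11)*14=42 best=42 * → l++
[1,14] min(9,11)*13=117 best=117 * → l++
[2,14] min(15,11)*12=132 best=132 * → r--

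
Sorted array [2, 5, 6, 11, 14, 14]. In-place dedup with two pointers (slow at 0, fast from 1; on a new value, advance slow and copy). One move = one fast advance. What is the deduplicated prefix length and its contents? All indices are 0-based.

length 5; prefix = [2, 5, 6, 11, 14]

(s=0,f=1) a[fast]=5≠a[slow]=2 write a[1]=5 → slow++,fast++
(s=1,f=2) a[fast]=6≠a[slow]=5 write a[2]=6 → slow++,fast++
(s=2,f=3) a[fast]=11≠a[slow]=6 write a[3]=11 → slow++,fast++
(s=3,f=4) a[fast]=14≠a[slow]=11 write a[4]=14 → slow++,fast++
(s=4,f=5) a[fast]=14=a[slow] dup → fast++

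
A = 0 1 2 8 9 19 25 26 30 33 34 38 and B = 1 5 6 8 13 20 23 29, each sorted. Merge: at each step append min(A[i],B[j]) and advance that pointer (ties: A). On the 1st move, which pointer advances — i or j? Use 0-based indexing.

i

[i=0,j=0] A[i]=0<=B[j]=1 take 0 → i++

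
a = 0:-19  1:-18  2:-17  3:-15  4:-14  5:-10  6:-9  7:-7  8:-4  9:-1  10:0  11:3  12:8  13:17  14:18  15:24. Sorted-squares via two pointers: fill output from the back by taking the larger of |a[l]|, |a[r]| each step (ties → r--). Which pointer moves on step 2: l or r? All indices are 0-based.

l=0 r=15: |-19|<=|24| out[15]=576, r--
l=0 r=14: |-19|>|18| out[14]=361, l++

l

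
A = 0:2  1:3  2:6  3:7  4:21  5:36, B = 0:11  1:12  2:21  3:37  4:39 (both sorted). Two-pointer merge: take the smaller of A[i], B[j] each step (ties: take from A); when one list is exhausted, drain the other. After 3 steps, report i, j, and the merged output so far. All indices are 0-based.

i=3, j=0, merged so far=[2, 3, 6]

i=0 j=0: A[i]=2<=B[j]=11 take 2, i++
i=1 j=0: A[i]=3<=B[j]=11 take 3, i++
i=2 j=0: A[i]=6<=B[j]=11 take 6, i++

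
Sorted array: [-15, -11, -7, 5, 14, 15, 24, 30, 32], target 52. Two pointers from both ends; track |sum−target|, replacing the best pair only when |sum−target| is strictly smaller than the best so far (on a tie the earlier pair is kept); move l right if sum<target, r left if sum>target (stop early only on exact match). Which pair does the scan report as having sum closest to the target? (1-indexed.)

l=1 r=9: -15+32=17 d=35 *, l++
l=2 r=9: -11+32=21 d=31 *, l++
l=3 r=9: -7+32=25 d=27 *, l++
l=4 r=9: 5+32=37 d=15 *, l++
l=5 r=9: 14+32=46 d=6 *, l++
l=6 r=9: 15+32=47 d=5 *, l++
l=7 r=9: 24+32=56 d=4 *, r--
l=7 r=8: 24+30=54 d=2 *, r--

pair (24, 30) with sum 54 (|Δ|=2)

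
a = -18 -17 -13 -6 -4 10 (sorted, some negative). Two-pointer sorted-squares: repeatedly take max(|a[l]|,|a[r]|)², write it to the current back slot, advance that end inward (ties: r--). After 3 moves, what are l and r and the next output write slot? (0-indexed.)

[0,5] |-18|>|10| out[5]=324 → l++
[1,5] |-17|>|10| out[4]=289 → l++
[2,5] |-13|>|10| out[3]=169 → l++

l=3, r=5, next write slot=2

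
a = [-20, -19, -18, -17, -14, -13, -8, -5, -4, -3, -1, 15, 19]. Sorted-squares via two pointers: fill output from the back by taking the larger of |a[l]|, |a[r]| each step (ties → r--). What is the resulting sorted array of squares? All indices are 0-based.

[1, 9, 16, 25, 64, 169, 196, 225, 289, 324, 361, 361, 400]

l=0 r=12: |-20|>|19| out[12]=400, l++
l=1 r=12: |-19|<=|19| out[11]=361, r--
l=1 r=11: |-19|>|15| out[10]=361, l++
l=2 r=11: |-18|>|15| out[9]=324, l++
l=3 r=11: |-17|>|15| out[8]=289, l++
l=4 r=11: |-14|<=|15| out[7]=225, r--
l=4 r=10: |-14|>|-1| out[6]=196, l++
l=5 r=10: |-13|>|-1| out[5]=169, l++
l=6 r=10: |-8|>|-1| out[4]=64, l++
l=7 r=10: |-5|>|-1| out[3]=25, l++
l=8 r=10: |-4|>|-1| out[2]=16, l++
l=9 r=10: |-3|>|-1| out[1]=9, l++
l=10 r=10: |-1|<=|-1| out[0]=1, r--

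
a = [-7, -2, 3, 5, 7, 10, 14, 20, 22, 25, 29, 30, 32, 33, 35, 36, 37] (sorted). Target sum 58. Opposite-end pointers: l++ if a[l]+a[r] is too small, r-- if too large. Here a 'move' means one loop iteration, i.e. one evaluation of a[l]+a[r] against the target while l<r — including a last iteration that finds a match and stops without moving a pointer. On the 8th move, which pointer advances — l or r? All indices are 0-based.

l=0 r=16: -7+37=30 <58, l++
l=1 r=16: -2+37=35 <58, l++
l=2 r=16: 3+37=40 <58, l++
l=3 r=16: 5+37=42 <58, l++
l=4 r=16: 7+37=44 <58, l++
l=5 r=16: 10+37=47 <58, l++
l=6 r=16: 14+37=51 <58, l++
l=7 r=16: 20+37=57 <58, l++

l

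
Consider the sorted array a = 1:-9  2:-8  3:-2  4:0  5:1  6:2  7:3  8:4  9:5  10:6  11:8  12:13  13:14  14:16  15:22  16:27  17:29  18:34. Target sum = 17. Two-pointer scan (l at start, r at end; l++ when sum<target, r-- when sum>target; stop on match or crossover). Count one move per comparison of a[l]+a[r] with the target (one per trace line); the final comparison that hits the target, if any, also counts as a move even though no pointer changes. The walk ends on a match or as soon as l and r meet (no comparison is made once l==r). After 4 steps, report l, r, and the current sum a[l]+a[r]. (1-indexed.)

[1,18] -9+34=25 >17 → r--
[1,17] -9+29=20 >17 → r--
[1,16] -9+27=18 >17 → r--
[1,15] -9+22=13 <17 → l++

l=2, r=15, sum=14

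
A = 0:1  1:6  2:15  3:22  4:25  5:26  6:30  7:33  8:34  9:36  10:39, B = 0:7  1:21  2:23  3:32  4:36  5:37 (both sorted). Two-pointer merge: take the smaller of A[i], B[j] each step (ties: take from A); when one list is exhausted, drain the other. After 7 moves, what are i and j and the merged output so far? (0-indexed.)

i=0 j=0: A[i]=1<=B[j]=7 take 1, i++
i=1 j=0: A[i]=6<=B[j]=7 take 6, i++
i=2 j=0: A[i]=15>B[j]=7 take 7, j++
i=2 j=1: A[i]=15<=B[j]=21 take 15, i++
i=3 j=1: A[i]=22>B[j]=21 take 21, j++
i=3 j=2: A[i]=22<=B[j]=23 take 22, i++
i=4 j=2: A[i]=25>B[j]=23 take 23, j++

i=4, j=3, merged so far=[1, 6, 7, 15, 21, 22, 23]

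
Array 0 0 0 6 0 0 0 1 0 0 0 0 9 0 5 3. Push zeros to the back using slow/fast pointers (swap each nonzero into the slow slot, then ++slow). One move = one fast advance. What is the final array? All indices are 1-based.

slow=1 fast=1: a[fast]=0, fast++
slow=1 fast=2: a[fast]=0, fast++
slow=1 fast=3: a[fast]=0, fast++
slow=1 fast=4: a[fast]=6≠0 swap→a[1]=6, slow++,fast++
slow=2 fast=5: a[fast]=0, fast++
slow=2 fast=6: a[fast]=0, fast++
slow=2 fast=7: a[fast]=0, fast++
slow=2 fast=8: a[fast]=1≠0 swap→a[2]=1, slow++,fast++
slow=3 fast=9: a[fast]=0, fast++
slow=3 fast=10: a[fast]=0, fast++
slow=3 fast=11: a[fast]=0, fast++
slow=3 fast=12: a[fast]=0, fast++
slow=3 fast=13: a[fast]=9≠0 swap→a[3]=9, slow++,fast++
slow=4 fast=14: a[fast]=0, fast++
slow=4 fast=15: a[fast]=5≠0 swap→a[4]=5, slow++,fast++
slow=5 fast=16: a[fast]=3≠0 swap→a[5]=3, slow++,fast++

[6, 1, 9, 5, 3, 0, 0, 0, 0, 0, 0, 0, 0, 0, 0, 0]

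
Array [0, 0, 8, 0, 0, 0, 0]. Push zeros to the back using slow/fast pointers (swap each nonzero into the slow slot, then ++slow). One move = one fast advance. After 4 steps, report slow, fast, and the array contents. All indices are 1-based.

slow=1 fast=1: a[fast]=0, fast++
slow=1 fast=2: a[fast]=0, fast++
slow=1 fast=3: a[fast]=8≠0 swap→a[1]=8, slow++,fast++
slow=2 fast=4: a[fast]=0, fast++

slow=2, fast=5, a=[8, 0, 0, 0, 0, 0, 0]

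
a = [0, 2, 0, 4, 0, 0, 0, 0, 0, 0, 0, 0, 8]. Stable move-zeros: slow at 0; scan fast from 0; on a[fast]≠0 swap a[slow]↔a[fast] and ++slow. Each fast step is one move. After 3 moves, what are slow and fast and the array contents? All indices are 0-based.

slow=1, fast=3, a=[2, 0, 0, 4, 0, 0, 0, 0, 0, 0, 0, 0, 8]

slow=0 fast=0: a[fast]=0, fast++
slow=0 fast=1: a[fast]=2≠0 swap→a[0]=2, slow++,fast++
slow=1 fast=2: a[fast]=0, fast++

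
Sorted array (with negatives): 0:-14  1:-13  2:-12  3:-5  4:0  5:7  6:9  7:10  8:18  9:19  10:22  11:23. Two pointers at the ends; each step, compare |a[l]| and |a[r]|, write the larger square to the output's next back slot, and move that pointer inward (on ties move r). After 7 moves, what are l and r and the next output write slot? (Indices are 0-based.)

l=3, r=7, next write slot=4

l=0 r=11: |-14|<=|23| out[11]=529, r--
l=0 r=10: |-14|<=|22| out[10]=484, r--
l=0 r=9: |-14|<=|19| out[9]=361, r--
l=0 r=8: |-14|<=|18| out[8]=324, r--
l=0 r=7: |-14|>|10| out[7]=196, l++
l=1 r=7: |-13|>|10| out[6]=169, l++
l=2 r=7: |-12|>|10| out[5]=144, l++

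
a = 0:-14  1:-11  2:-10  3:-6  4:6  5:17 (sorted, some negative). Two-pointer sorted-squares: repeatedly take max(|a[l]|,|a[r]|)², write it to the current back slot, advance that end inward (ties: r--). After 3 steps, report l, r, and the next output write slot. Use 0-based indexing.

[0,5] |-14|<=|17| out[5]=289 → r--
[0,4] |-14|>|6| out[4]=196 → l++
[1,4] |-11|>|6| out[3]=121 → l++

l=2, r=4, next write slot=2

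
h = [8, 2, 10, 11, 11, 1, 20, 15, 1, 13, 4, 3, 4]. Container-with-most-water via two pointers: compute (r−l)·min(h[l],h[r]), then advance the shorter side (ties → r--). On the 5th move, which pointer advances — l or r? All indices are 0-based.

l

l=0 r=12: min(8,4)*12=48 best=48 *, r--
l=0 r=11: min(8,3)*11=33 best=48, r--
l=0 r=10: min(8,4)*10=40 best=48, r--
l=0 r=9: min(8,13)*9=72 best=72 *, l++
l=1 r=9: min(2,13)*8=16 best=72, l++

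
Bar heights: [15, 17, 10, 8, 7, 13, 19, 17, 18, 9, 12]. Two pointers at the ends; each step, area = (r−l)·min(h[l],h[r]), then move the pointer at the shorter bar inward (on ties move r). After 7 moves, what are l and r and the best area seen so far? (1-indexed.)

[1,11] min(15,12)*10=120 best=120 * → r--
[1,10] min(15,9)*9=81 best=120 → r--
[1,9] min(15,18)*8=120 best=120 → l++
[2,9] min(17,18)*7=119 best=120 → l++
[3,9] min(10,18)*6=60 best=120 → l++
[4,9] min(8,18)*5=40 best=120 → l++
[5,9] min(7,18)*4=28 best=120 → l++

l=6, r=9, best area=120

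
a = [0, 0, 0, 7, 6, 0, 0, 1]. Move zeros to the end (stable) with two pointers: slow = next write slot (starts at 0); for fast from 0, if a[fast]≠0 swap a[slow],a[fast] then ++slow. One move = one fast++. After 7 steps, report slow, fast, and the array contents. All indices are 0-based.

(s=0,f=0) a[fast]=0 → fast++
(s=0,f=1) a[fast]=0 → fast++
(s=0,f=2) a[fast]=0 → fast++
(s=0,f=3) a[fast]=7≠0 swap→a[0]=7 → slow++,fast++
(s=1,f=4) a[fast]=6≠0 swap→a[1]=6 → slow++,fast++
(s=2,f=5) a[fast]=0 → fast++
(s=2,f=6) a[fast]=0 → fast++

slow=2, fast=7, a=[7, 6, 0, 0, 0, 0, 0, 1]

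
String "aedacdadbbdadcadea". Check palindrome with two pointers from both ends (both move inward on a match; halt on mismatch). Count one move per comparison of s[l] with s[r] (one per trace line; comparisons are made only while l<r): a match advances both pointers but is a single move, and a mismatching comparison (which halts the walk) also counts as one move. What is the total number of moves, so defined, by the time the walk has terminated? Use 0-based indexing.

9 moves

[0,17] 'a'=='a' → l++,r--
[1,16] 'e'=='e' → l++,r--
[2,15] 'd'=='d' → l++,r--
[3,14] 'a'=='a' → l++,r--
[4,13] 'c'=='c' → l++,r--
[5,12] 'd'=='d' → l++,r--
[6,11] 'a'=='a' → l++,r--
[7,10] 'd'=='d' → l++,r--
[8,9] 'b'=='b' → l++,r--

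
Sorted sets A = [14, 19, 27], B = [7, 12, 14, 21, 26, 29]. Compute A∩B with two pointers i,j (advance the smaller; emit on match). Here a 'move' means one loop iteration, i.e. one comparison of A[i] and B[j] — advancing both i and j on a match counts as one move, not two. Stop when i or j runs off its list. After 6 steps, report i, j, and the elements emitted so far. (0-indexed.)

i=2, j=5, emitted=[14]

[i=0,j=0] 14>7 → j++
[i=0,j=1] 14>12 → j++
[i=0,j=2] 14==14 emit → i++,j++
[i=1,j=3] 19<21 → i++
[i=2,j=3] 27>21 → j++
[i=2,j=4] 27>26 → j++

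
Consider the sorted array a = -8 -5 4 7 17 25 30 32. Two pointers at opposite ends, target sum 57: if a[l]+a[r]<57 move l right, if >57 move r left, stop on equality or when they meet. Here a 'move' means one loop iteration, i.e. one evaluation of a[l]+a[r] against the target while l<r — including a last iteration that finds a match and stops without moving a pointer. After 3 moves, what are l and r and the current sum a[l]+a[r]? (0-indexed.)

l=3, r=7, sum=39

[0,7] -8+32=24 <57 → l++
[1,7] -5+32=27 <57 → l++
[2,7] 4+32=36 <57 → l++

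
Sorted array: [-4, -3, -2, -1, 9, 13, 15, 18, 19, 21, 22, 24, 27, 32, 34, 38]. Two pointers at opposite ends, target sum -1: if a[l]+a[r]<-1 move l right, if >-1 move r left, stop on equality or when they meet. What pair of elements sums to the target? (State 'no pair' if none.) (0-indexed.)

[0,15] -4+38=34 >-1 → r--
[0,14] -4+34=30 >-1 → r--
[0,13] -4+32=28 >-1 → r--
[0,12] -4+27=23 >-1 → r--
[0,11] -4+24=20 >-1 → r--
[0,10] -4+22=18 >-1 → r--
[0,9] -4+21=17 >-1 → r--
[0,8] -4+19=15 >-1 → r--
[0,7] -4+18=14 >-1 → r--
[0,6] -4+15=11 >-1 → r--
[0,5] -4+13=9 >-1 → r--
[0,4] -4+9=5 >-1 → r--
[0,3] -4+-1=-5 <-1 → l++
[1,3] -3+-1=-4 <-1 → l++
[2,3] -2+-1=-3 <-1 → l++

no pair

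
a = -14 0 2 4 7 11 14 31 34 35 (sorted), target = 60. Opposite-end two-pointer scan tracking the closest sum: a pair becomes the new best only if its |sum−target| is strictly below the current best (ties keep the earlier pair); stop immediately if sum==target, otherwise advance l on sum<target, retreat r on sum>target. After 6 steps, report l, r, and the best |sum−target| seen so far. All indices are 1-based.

[1,10] -14+35=21 d=39 * → l++
[2,10] 0+35=35 d=25 * → l++
[3,10] 2+35=37 d=23 * → l++
[4,10] 4+35=39 d=21 * → l++
[5,10] 7+35=42 d=18 * → l++
[6,10] 11+35=46 d=14 * → l++

l=7, r=10, best |Δ|=14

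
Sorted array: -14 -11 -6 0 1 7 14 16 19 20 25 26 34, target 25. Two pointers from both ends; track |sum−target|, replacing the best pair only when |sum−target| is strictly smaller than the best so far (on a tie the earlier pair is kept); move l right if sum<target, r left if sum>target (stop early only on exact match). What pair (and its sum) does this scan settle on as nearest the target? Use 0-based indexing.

pair (0, 25) with sum 25 (|Δ|=0)

l=0 r=12: -14+34=20 d=5 *, l++
l=1 r=12: -11+34=23 d=2 *, l++
l=2 r=12: -6+34=28 d=3, r--
l=2 r=11: -6+26=20 d=5, l++
l=3 r=11: 0+26=26 d=1 *, r--
l=3 r=10: 0+25=25 d=0 *, stop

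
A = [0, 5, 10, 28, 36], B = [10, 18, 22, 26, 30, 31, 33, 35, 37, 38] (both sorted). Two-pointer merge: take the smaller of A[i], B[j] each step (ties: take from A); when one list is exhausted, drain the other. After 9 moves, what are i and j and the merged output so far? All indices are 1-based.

i=5, j=6, merged so far=[0, 5, 10, 10, 18, 22, 26, 28, 30]

i=1 j=1: A[i]=0<=B[j]=10 take 0, i++
i=2 j=1: A[i]=5<=B[j]=10 take 5, i++
i=3 j=1: A[i]=10<=B[j]=10 take 10, i++
i=4 j=1: A[i]=28>B[j]=10 take 10, j++
i=4 j=2: A[i]=28>B[j]=18 take 18, j++
i=4 j=3: A[i]=28>B[j]=22 take 22, j++
i=4 j=4: A[i]=28>B[j]=26 take 26, j++
i=4 j=5: A[i]=28<=B[j]=30 take 28, i++
i=5 j=5: A[i]=36>B[j]=30 take 30, j++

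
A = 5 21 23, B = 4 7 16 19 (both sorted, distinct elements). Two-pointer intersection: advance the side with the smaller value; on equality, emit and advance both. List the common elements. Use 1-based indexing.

intersection = []

[i=1,j=1] 5>4 → j++
[i=1,j=2] 5<7 → i++
[i=2,j=2] 21>7 → j++
[i=2,j=3] 21>16 → j++
[i=2,j=4] 21>19 → j++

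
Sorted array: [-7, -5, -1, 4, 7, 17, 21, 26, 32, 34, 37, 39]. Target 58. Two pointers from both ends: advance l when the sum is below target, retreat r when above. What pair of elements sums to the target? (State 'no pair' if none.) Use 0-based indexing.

l=0 r=11: -7+39=32 <58, l++
l=1 r=11: -5+39=34 <58, l++
l=2 r=11: -1+39=38 <58, l++
l=3 r=11: 4+39=43 <58, l++
l=4 r=11: 7+39=46 <58, l++
l=5 r=11: 17+39=56 <58, l++
l=6 r=11: 21+39=60 >58, r--
l=6 r=10: 21+37=58, found

(21, 37)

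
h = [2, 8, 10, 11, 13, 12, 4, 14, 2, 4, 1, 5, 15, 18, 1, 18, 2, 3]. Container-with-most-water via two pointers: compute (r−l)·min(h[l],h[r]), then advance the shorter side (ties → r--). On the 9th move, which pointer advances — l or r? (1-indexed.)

l

[1,18] min(2,3)*17=34 best=34 * → l++
[2,18] min(8,3)*16=48 best=48 * → r--
[2,17] min(8,2)*15=30 best=48 → r--
[2,16] min(8,18)*14=112 best=112 * → l++
[3,16] min(10,18)*13=130 best=130 * → l++
[4,16] min(11,18)*12=132 best=132 * → l++
[5,16] min(13,18)*11=143 best=143 * → l++
[6,16] min(12,18)*10=120 best=143 → l++
[7,16] min(4,18)*9=36 best=143 → l++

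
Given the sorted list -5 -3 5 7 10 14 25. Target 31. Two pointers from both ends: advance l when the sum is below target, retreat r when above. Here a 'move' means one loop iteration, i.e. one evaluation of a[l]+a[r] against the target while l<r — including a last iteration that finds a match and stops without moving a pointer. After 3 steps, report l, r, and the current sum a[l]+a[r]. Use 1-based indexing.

[1,7] -5+25=20 <31 → l++
[2,7] -3+25=22 <31 → l++
[3,7] 5+25=30 <31 → l++

l=4, r=7, sum=32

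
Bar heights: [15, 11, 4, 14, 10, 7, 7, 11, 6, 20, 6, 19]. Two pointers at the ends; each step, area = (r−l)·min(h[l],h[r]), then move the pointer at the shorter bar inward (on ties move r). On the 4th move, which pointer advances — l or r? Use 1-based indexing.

l

[1,12] min(15,19)*11=165 best=165 * → l++
[2,12] min(11,19)*10=110 best=165 → l++
[3,12] min(4,19)*9=36 best=165 → l++
[4,12] min(14,19)*8=112 best=165 → l++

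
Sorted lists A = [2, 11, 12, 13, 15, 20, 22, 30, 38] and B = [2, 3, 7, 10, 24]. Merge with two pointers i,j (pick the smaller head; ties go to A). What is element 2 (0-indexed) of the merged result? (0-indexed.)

i=0 j=0: A[i]=2<=B[j]=2 take 2, i++
i=1 j=0: A[i]=11>B[j]=2 take 2, j++
i=1 j=1: A[i]=11>B[j]=3 take 3, j++
i=1 j=2: A[i]=11>B[j]=7 take 7, j++
i=1 j=3: A[i]=11>B[j]=10 take 10, j++
i=1 j=4: A[i]=11<=B[j]=24 take 11, i++
i=2 j=4: A[i]=12<=B[j]=24 take 12, i++
i=3 j=4: A[i]=13<=B[j]=24 take 13, i++
i=4 j=4: A[i]=15<=B[j]=24 take 15, i++
i=5 j=4: A[i]=20<=B[j]=24 take 20, i++
i=6 j=4: A[i]=22<=B[j]=24 take 22, i++
i=7 j=4: A[i]=30>B[j]=24 take 24, j++
i=7 j=5: B done, take A[i]=30, i++
i=8 j=5: B done, take A[i]=38, i++

merged[2] = 3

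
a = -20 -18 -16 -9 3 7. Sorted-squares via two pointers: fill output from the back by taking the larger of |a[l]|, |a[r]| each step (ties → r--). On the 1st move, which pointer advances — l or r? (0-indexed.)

l

[0,5] |-20|>|7| out[5]=400 → l++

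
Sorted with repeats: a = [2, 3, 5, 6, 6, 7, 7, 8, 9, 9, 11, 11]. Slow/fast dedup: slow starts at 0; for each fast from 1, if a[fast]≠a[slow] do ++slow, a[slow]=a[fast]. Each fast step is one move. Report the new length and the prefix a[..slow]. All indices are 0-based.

length 8; prefix = [2, 3, 5, 6, 7, 8, 9, 11]

(s=0,f=1) a[fast]=3≠a[slow]=2 write a[1]=3 → slow++,fast++
(s=1,f=2) a[fast]=5≠a[slow]=3 write a[2]=5 → slow++,fast++
(s=2,f=3) a[fast]=6≠a[slow]=5 write a[3]=6 → slow++,fast++
(s=3,f=4) a[fast]=6=a[slow] dup → fast++
(s=3,f=5) a[fast]=7≠a[slow]=6 write a[4]=7 → slow++,fast++
(s=4,f=6) a[fast]=7=a[slow] dup → fast++
(s=4,f=7) a[fast]=8≠a[slow]=7 write a[5]=8 → slow++,fast++
(s=5,f=8) a[fast]=9≠a[slow]=8 write a[6]=9 → slow++,fast++
(s=6,f=9) a[fast]=9=a[slow] dup → fast++
(s=6,f=10) a[fast]=11≠a[slow]=9 write a[7]=11 → slow++,fast++
(s=7,f=11) a[fast]=11=a[slow] dup → fast++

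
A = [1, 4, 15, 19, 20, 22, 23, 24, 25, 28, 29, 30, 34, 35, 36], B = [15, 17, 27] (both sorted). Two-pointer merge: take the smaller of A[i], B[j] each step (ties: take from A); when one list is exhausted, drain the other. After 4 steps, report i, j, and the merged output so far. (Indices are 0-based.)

i=0 j=0: A[i]=1<=B[j]=15 take 1, i++
i=1 j=0: A[i]=4<=B[j]=15 take 4, i++
i=2 j=0: A[i]=15<=B[j]=15 take 15, i++
i=3 j=0: A[i]=19>B[j]=15 take 15, j++

i=3, j=1, merged so far=[1, 4, 15, 15]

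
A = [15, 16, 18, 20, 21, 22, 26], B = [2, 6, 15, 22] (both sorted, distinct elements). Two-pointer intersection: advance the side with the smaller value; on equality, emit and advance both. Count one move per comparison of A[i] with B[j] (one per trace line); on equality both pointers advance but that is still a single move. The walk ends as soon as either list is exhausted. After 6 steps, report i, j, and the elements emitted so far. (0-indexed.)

i=4, j=3, emitted=[15]

i=0 j=0: 15>2, j++
i=0 j=1: 15>6, j++
i=0 j=2: 15==15 emit, i++,j++
i=1 j=3: 16<22, i++
i=2 j=3: 18<22, i++
i=3 j=3: 20<22, i++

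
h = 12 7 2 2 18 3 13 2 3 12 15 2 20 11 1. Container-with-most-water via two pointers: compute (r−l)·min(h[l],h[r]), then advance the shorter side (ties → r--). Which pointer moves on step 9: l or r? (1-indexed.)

l=1 r=15: min(12,1)*14=14 best=14 *, r--
l=1 r=14: min(12,11)*13=143 best=143 *, r--
l=1 r=13: min(12,20)*12=144 best=144 *, l++
l=2 r=13: min(7,20)*11=77 best=144, l++
l=3 r=13: min(2,20)*10=20 best=144, l++
l=4 r=13: min(2,20)*9=18 best=144, l++
l=5 r=13: min(18,20)*8=144 best=144, l++
l=6 r=13: min(3,20)*7=21 best=144, l++
l=7 r=13: min(13,20)*6=78 best=144, l++

l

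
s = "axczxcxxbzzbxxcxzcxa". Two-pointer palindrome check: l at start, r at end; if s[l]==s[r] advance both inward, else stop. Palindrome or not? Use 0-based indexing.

[0,19] 'a'=='a' → l++,r--
[1,18] 'x'=='x' → l++,r--
[2,17] 'c'=='c' → l++,r--
[3,16] 'z'=='z' → l++,r--
[4,15] 'x'=='x' → l++,r--
[5,14] 'c'=='c' → l++,r--
[6,13] 'x'=='x' → l++,r--
[7,12] 'x'=='x' → l++,r--
[8,11] 'b'=='b' → l++,r--
[9,10] 'z'=='z' → l++,r--

palindrome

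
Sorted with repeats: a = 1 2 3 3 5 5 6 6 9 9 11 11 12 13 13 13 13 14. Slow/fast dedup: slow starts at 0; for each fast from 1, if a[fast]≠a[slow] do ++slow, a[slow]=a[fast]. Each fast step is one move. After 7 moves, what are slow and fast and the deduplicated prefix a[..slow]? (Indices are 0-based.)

(s=0,f=1) a[fast]=2≠a[slow]=1 write a[1]=2 → slow++,fast++
(s=1,f=2) a[fast]=3≠a[slow]=2 write a[2]=3 → slow++,fast++
(s=2,f=3) a[fast]=3=a[slow] dup → fast++
(s=2,f=4) a[fast]=5≠a[slow]=3 write a[3]=5 → slow++,fast++
(s=3,f=5) a[fast]=5=a[slow] dup → fast++
(s=3,f=6) a[fast]=6≠a[slow]=5 write a[4]=6 → slow++,fast++
(s=4,f=7) a[fast]=6=a[slow] dup → fast++

slow=4, fast=8, prefix=[1, 2, 3, 5, 6]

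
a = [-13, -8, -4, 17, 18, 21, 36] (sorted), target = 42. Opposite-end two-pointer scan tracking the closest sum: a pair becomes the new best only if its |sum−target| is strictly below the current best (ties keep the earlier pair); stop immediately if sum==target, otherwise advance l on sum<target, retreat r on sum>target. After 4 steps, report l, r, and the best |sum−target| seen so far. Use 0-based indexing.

l=3, r=5, best |Δ|=10

[0,6] -13+36=23 d=19 * → l++
[1,6] -8+36=28 d=14 * → l++
[2,6] -4+36=32 d=10 * → l++
[3,6] 17+36=53 d=11 → r--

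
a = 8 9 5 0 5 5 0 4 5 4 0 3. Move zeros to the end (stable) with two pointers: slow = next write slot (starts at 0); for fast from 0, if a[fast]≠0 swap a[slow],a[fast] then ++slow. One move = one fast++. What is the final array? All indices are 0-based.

[8, 9, 5, 5, 5, 4, 5, 4, 3, 0, 0, 0]

(s=0,f=0) a[fast]=8≠0 swap→a[0]=8 → slow++,fast++
(s=1,f=1) a[fast]=9≠0 swap→a[1]=9 → slow++,fast++
(s=2,f=2) a[fast]=5≠0 swap→a[2]=5 → slow++,fast++
(s=3,f=3) a[fast]=0 → fast++
(s=3,f=4) a[fast]=5≠0 swap→a[3]=5 → slow++,fast++
(s=4,f=5) a[fast]=5≠0 swap→a[4]=5 → slow++,fast++
(s=5,f=6) a[fast]=0 → fast++
(s=5,f=7) a[fast]=4≠0 swap→a[5]=4 → slow++,fast++
(s=6,f=8) a[fast]=5≠0 swap→a[6]=5 → slow++,fast++
(s=7,f=9) a[fast]=4≠0 swap→a[7]=4 → slow++,fast++
(s=8,f=10) a[fast]=0 → fast++
(s=8,f=11) a[fast]=3≠0 swap→a[8]=3 → slow++,fast++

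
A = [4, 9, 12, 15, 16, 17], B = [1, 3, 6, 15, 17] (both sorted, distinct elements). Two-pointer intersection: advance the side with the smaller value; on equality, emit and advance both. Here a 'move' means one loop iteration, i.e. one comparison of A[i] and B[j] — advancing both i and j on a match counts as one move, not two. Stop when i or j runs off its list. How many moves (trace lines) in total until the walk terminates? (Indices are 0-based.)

[i=0,j=0] 4>1 → j++
[i=0,j=1] 4>3 → j++
[i=0,j=2] 4<6 → i++
[i=1,j=2] 9>6 → j++
[i=1,j=3] 9<15 → i++
[i=2,j=3] 12<15 → i++
[i=3,j=3] 15==15 emit → i++,j++
[i=4,j=4] 16<17 → i++
[i=5,j=4] 17==17 emit → i++,j++

9 moves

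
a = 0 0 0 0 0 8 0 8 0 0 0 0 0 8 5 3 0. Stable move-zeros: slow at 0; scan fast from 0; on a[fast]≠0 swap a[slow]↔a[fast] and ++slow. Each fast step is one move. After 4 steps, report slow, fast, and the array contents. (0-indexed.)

slow=0, fast=4, a=[0, 0, 0, 0, 0, 8, 0, 8, 0, 0, 0, 0, 0, 8, 5, 3, 0]

slow=0 fast=0: a[fast]=0, fast++
slow=0 fast=1: a[fast]=0, fast++
slow=0 fast=2: a[fast]=0, fast++
slow=0 fast=3: a[fast]=0, fast++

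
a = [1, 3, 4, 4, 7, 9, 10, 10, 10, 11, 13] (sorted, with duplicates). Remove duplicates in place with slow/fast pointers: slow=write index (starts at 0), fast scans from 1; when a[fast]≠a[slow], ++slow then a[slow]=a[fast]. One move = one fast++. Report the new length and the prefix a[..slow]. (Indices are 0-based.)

slow=0 fast=1: a[fast]=3≠a[slow]=1 write a[1]=3, slow++,fast++
slow=1 fast=2: a[fast]=4≠a[slow]=3 write a[2]=4, slow++,fast++
slow=2 fast=3: a[fast]=4=a[slow] dup, fast++
slow=2 fast=4: a[fast]=7≠a[slow]=4 write a[3]=7, slow++,fast++
slow=3 fast=5: a[fast]=9≠a[slow]=7 write a[4]=9, slow++,fast++
slow=4 fast=6: a[fast]=10≠a[slow]=9 write a[5]=10, slow++,fast++
slow=5 fast=7: a[fast]=10=a[slow] dup, fast++
slow=5 fast=8: a[fast]=10=a[slow] dup, fast++
slow=5 fast=9: a[fast]=11≠a[slow]=10 write a[6]=11, slow++,fast++
slow=6 fast=10: a[fast]=13≠a[slow]=11 write a[7]=13, slow++,fast++

length 8; prefix = [1, 3, 4, 7, 9, 10, 11, 13]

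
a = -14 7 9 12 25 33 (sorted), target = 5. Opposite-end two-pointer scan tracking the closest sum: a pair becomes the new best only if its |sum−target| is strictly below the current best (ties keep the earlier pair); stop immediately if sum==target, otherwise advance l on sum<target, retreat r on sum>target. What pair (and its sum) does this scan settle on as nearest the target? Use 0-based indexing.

[0,5] -14+33=19 d=14 * → r--
[0,4] -14+25=11 d=6 * → r--
[0,3] -14+12=-2 d=7 → l++
[1,3] 7+12=19 d=14 → r--
[1,2] 7+9=16 d=11 → r--

pair (-14, 25) with sum 11 (|Δ|=6)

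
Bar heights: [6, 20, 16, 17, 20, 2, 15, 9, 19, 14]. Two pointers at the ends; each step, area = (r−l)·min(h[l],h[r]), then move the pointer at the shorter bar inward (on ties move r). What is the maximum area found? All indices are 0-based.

[0,9] min(6,14)*9=54 best=54 * → l++
[1,9] min(20,14)*8=112 best=112 * → r--
[1,8] min(20,19)*7=133 best=133 * → r--
[1,7] min(20,9)*6=54 best=133 → r--
[1,6] min(20,15)*5=75 best=133 → r--
[1,5] min(20,2)*4=8 best=133 → r--
[1,4] min(20,20)*3=60 best=133 → r--
[1,3] min(20,17)*2=34 best=133 → r--
[1,2] min(20,16)*1=16 best=133 → r--

max area = 133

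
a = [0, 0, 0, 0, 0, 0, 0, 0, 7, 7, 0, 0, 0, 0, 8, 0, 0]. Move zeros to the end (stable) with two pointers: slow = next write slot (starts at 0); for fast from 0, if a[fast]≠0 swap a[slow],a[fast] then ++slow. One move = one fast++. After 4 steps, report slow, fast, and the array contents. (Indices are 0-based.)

(s=0,f=0) a[fast]=0 → fast++
(s=0,f=1) a[fast]=0 → fast++
(s=0,f=2) a[fast]=0 → fast++
(s=0,f=3) a[fast]=0 → fast++

slow=0, fast=4, a=[0, 0, 0, 0, 0, 0, 0, 0, 7, 7, 0, 0, 0, 0, 8, 0, 0]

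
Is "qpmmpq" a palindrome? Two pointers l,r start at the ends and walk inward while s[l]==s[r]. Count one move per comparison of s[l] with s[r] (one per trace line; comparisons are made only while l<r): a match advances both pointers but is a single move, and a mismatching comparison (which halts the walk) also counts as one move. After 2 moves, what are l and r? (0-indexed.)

l=2, r=3

[0,5] 'q'=='q' → l++,r--
[1,4] 'p'=='p' → l++,r--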